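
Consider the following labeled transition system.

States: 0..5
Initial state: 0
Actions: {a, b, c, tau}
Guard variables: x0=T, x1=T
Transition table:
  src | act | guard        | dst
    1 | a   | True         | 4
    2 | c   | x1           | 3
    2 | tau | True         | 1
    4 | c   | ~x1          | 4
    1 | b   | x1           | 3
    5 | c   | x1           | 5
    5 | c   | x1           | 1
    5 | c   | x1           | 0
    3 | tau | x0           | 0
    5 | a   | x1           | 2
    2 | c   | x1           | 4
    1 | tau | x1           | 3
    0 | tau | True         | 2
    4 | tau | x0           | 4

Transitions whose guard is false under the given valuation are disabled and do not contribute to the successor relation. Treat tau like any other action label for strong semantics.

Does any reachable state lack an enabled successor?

Answer: DEADLOCK-FREE

Trace:
Reachable = {0,1,2,3,4}
  0: tau→2  [deg 1]
  1: a→4  b→3  tau→3  [deg 3]
  2: c→3  c→4  tau→1  [deg 3]
  3: tau→0  [deg 1]
  4: tau→4  [deg 1]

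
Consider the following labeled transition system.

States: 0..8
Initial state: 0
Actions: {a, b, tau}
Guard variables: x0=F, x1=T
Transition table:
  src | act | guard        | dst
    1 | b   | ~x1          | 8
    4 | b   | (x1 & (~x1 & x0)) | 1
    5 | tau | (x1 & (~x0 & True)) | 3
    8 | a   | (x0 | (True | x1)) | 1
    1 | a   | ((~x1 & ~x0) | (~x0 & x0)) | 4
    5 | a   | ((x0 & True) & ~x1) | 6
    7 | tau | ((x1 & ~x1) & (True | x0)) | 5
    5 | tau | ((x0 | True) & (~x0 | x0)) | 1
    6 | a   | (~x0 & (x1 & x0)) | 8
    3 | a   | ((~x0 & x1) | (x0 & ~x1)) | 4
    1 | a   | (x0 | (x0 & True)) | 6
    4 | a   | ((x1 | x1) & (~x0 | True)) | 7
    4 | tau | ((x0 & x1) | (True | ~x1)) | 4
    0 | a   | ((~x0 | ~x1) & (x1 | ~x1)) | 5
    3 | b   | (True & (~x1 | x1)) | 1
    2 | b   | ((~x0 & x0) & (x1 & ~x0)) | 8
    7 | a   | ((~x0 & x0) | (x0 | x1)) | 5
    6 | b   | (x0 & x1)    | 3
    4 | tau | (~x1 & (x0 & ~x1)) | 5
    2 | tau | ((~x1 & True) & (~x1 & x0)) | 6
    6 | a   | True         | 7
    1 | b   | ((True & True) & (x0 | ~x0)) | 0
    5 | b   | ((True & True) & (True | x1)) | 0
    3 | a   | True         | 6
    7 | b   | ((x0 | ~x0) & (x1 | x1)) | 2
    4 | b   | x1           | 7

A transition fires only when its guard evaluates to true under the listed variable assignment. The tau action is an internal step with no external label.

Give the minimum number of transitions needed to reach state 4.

Breadth-first toward 4:
  L0 = {0}
  L1 = {5}
  L2 = {1,3}
  L3 = {4,6}
4 enters at depth 3; path a·tau·a

Answer: 3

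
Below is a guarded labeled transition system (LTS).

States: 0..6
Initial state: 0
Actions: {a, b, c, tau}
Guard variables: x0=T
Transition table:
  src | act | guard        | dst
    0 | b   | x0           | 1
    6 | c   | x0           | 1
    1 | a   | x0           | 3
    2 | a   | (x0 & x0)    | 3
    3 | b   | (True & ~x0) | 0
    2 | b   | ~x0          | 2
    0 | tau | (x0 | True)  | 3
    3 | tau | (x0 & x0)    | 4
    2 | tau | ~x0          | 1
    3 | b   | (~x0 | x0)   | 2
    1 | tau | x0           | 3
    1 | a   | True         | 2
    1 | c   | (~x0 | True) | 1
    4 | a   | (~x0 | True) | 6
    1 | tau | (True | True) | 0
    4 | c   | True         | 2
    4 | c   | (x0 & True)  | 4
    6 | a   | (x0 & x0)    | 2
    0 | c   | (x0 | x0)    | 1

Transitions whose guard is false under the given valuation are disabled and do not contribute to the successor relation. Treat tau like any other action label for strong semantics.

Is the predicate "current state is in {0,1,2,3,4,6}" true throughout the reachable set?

Inv-set: {0,1,2,3,4,6}
Reachable = {0,1,2,3,4,6}
  0: ✓
  1: ✓
  2: ✓
  3: ✓
  4: ✓
  6: ✓

Answer: INVARIANT HOLDS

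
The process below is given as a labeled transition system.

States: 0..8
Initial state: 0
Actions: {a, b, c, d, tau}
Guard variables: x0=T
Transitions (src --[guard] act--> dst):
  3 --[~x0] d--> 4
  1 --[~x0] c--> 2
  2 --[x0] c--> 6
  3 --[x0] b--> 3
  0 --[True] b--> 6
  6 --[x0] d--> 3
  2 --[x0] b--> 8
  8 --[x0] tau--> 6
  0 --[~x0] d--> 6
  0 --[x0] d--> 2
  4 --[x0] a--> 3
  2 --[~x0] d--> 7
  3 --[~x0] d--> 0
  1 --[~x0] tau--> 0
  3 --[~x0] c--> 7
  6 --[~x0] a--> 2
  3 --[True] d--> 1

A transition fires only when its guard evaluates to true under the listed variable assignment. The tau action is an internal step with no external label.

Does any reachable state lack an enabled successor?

Answer: DEADLOCK at state 1

Analysis:
Reachable = {0,1,2,3,6,8}
  0: b→6  d→2  [2 out]
  1: ∅  [STUCK]
  2: b→8  c→6  [2 out]
  3: b→3  d→1  [2 out]
  6: d→3  [1 out]
  8: tau→6  [1 out]
witness 1: b·d·d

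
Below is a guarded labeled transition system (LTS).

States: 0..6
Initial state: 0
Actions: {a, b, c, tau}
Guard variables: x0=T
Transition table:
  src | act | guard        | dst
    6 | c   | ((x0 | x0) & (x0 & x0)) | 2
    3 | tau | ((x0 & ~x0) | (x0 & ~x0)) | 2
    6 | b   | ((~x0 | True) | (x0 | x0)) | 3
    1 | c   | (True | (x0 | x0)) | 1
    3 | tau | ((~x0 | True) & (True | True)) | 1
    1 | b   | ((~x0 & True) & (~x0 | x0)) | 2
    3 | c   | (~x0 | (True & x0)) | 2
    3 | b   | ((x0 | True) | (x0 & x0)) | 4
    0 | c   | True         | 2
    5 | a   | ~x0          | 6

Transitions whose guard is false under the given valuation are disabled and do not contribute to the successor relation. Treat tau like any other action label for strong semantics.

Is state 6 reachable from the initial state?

Answer: UNREACHABLE

Analysis:
Guard filter leaves 7 enabled edge(s).
L0 = {0}
L1 = {2}  now seen {0,2}
Reach set: {0,2}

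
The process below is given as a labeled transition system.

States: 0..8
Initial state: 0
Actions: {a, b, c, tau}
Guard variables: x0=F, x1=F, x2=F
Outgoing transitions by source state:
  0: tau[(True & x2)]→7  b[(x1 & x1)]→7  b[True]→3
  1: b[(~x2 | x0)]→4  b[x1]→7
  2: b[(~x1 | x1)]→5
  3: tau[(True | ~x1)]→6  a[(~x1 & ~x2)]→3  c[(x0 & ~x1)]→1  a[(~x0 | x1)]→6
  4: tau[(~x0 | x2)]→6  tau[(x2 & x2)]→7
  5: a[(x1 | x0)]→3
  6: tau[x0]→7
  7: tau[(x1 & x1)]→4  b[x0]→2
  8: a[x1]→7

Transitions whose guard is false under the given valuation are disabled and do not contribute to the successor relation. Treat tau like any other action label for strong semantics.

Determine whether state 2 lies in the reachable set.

Guard filter leaves 7 enabled edge(s).
L0 = {0}
L1 = {3}  now seen {0,3}
L2 = {6}  now seen {0,3,6}
Reach set: {0,3,6}

Answer: UNREACHABLE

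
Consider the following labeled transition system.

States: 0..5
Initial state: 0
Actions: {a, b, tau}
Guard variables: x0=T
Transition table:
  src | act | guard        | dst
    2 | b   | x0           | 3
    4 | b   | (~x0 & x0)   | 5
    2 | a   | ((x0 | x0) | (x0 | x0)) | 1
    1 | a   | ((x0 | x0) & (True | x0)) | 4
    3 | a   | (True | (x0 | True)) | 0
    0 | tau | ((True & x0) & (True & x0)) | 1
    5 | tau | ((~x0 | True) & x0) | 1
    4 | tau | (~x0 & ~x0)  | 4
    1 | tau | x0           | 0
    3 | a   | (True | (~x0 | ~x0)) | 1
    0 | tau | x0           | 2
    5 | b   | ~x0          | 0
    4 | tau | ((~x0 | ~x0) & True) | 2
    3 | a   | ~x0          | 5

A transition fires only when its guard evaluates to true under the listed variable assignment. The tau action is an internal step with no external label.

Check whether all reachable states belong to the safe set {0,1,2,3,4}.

Inv-set: {0,1,2,3,4}
Reach set: {0,1,2,3,4}
  0: safe
  1: safe
  2: safe
  3: safe
  4: safe

Answer: INVARIANT HOLDS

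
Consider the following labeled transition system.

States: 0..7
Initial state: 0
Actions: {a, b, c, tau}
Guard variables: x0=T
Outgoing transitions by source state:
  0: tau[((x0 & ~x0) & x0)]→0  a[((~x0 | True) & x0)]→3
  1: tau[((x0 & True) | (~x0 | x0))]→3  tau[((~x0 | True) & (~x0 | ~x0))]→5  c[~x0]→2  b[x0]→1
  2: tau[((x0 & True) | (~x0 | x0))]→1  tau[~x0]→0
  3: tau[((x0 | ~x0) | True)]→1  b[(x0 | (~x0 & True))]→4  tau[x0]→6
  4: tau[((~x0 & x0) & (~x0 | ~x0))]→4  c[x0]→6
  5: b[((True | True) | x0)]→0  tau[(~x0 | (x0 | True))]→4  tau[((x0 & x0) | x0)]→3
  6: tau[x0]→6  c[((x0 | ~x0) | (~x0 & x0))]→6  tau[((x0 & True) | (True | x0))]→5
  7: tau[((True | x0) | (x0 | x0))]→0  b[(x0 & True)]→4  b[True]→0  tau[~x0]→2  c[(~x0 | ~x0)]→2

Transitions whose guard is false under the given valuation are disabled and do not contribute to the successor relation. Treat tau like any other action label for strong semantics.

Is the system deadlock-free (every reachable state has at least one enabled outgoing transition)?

R = {0,1,3,4,5,6}
  0: a→3  [1 exit(s)]
  1: b→1  tau→3  [2 exit(s)]
  3: b→4  tau→1  tau→6  [3 exit(s)]
  4: c→6  [1 exit(s)]
  5: b→0  tau→3  tau→4  [3 exit(s)]
  6: c→6  tau→5  tau→6  [3 exit(s)]

Answer: DEADLOCK-FREE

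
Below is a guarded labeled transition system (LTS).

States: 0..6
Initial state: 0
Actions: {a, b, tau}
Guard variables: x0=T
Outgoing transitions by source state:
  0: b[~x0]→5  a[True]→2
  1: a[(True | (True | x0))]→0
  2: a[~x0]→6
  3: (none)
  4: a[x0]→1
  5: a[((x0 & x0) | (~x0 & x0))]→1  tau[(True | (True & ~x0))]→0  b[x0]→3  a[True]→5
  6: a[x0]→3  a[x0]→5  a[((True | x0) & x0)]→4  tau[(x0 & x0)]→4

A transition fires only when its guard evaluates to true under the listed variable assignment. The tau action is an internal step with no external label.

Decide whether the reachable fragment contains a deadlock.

Answer: DEADLOCK at state 2

Working:
R = {0,2}
  0: a→2  [deg 1]
  2: ∅  [no exit]
trace reaching 2: a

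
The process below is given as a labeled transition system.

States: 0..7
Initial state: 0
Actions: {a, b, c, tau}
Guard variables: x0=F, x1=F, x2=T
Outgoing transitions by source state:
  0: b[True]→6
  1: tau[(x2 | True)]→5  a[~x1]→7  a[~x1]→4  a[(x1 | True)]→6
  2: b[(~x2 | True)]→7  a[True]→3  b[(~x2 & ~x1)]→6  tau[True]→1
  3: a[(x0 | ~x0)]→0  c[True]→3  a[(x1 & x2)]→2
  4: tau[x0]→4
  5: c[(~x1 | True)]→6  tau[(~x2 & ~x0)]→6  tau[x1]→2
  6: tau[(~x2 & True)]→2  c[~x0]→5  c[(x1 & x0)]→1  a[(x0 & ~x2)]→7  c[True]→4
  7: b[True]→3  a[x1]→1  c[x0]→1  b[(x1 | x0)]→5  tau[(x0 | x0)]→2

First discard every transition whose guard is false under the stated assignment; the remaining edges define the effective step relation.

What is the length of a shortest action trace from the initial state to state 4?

Layered search for 4:
  L0 = {0}
  L1 = {6}
  L2 = {4,5}
first hit 4 at d=2 via b·c

Answer: 2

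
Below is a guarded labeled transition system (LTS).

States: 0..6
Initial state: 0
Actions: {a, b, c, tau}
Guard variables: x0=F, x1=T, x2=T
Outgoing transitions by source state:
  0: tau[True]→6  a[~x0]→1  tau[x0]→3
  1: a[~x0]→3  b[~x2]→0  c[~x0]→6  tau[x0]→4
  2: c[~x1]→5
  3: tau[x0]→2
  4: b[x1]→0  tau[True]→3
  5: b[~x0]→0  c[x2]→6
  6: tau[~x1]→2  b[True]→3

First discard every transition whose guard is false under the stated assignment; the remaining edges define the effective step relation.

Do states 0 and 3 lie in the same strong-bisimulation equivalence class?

Bisimulation quotient by refinement:
  round 0: {{0,1,2,3,4,5,6}}
  round 1: {{0},{1},{2,3},{4},{5},{6}}
6 equivalence class(es) (converged in 2)
0∈{0}, 3∈{2,3}

Answer: NOT BISIMILAR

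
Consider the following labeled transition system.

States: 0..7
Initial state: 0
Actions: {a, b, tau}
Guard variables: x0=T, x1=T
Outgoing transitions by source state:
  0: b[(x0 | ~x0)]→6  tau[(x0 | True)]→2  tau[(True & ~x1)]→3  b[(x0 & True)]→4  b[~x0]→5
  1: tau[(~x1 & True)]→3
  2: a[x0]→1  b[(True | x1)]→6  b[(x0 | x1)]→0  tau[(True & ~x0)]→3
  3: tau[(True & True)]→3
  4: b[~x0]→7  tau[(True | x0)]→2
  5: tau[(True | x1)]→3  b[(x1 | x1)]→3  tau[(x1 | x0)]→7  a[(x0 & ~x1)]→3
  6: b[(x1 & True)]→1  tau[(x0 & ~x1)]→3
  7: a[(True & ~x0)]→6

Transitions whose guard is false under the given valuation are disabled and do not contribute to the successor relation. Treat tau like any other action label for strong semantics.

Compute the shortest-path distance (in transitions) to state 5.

Breadth-first toward 5:
  Layer 0: {0}
  Layer 1: {2,4,6}
  Layer 2: {1}
5 never appears.

Answer: UNREACHABLE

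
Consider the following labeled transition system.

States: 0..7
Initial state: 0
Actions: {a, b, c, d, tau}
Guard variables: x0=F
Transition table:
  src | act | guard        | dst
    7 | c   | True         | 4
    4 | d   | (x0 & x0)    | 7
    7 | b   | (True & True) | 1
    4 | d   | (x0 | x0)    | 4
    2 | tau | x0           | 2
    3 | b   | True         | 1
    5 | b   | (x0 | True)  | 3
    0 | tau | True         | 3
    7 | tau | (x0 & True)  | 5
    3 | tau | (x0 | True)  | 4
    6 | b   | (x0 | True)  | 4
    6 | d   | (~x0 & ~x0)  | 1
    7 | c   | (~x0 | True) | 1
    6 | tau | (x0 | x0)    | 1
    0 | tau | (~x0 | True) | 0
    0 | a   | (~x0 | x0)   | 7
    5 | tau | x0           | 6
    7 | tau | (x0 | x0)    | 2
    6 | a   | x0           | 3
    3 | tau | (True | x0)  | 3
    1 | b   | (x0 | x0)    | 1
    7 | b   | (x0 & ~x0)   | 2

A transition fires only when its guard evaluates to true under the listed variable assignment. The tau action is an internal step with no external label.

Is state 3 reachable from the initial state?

Answer: REACHABLE

Analysis:
Guard filter leaves 12 enabled edge(s).
depth 0: {0}
depth 1: {3,7}  now seen {0,3,7}
depth 2: {1,4}  now seen {0,1,3,4,7}
Reach set: {0,1,3,4,7}
trace reaching 3: tau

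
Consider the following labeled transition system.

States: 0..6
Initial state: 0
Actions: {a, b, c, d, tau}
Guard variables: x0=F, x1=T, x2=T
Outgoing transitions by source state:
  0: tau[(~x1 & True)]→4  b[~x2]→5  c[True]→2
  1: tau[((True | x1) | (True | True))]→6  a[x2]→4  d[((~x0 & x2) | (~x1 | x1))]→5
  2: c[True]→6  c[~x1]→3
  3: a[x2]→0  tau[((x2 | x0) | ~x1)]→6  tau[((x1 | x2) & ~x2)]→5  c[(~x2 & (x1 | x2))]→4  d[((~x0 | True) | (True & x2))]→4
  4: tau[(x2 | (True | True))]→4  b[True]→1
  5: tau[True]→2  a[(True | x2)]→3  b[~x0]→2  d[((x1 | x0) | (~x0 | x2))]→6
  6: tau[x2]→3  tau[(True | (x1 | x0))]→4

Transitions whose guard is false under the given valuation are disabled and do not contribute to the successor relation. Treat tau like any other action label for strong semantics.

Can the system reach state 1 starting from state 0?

Guard filter leaves 16 enabled edge(s).
Layer 0: {0}
Layer 1: {2}  now seen {0,2}
Layer 2: {6}  now seen {0,2,6}
Layer 3: {3,4}  now seen {0,2,3,4,6}
Layer 4: {1}  now seen {0,1,2,3,4,6}
Layer 5: {5}  now seen {0,1,2,3,4,5,6}
R = {0,1,2,3,4,5,6}
witness 1: c·c·tau·b

Answer: REACHABLE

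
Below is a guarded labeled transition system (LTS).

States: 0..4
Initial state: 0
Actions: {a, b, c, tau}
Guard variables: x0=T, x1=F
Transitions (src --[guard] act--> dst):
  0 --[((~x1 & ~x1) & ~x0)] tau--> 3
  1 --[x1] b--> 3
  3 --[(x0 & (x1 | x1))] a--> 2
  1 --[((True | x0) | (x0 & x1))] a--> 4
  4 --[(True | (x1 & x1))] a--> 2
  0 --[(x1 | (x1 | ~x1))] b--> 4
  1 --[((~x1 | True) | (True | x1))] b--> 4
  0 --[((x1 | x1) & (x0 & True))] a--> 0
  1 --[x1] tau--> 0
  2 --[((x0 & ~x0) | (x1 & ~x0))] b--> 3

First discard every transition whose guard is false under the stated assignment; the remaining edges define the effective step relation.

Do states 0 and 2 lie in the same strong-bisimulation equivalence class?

Answer: NOT BISIMILAR

Analysis:
Bisimulation quotient by refinement:
  round 0: {{0,1,2,3,4}}
  round 1: {{0},{1},{2,3},{4}}
Fixed point at round 2; 4 class(es).
0∈{0}, 2∈{2,3}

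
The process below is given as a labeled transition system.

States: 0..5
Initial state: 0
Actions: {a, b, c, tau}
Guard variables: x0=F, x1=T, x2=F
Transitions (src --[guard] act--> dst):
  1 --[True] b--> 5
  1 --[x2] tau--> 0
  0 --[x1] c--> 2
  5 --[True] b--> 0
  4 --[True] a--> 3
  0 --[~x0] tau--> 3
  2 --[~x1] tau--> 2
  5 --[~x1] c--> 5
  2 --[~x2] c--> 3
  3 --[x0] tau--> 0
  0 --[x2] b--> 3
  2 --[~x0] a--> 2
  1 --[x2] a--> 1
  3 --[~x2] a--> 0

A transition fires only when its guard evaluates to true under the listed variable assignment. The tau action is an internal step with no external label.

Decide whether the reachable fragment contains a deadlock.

Answer: DEADLOCK-FREE

Working:
R = {0,2,3}
  0: c→2  tau→3  [2 out]
  2: a→2  c→3  [2 out]
  3: a→0  [1 out]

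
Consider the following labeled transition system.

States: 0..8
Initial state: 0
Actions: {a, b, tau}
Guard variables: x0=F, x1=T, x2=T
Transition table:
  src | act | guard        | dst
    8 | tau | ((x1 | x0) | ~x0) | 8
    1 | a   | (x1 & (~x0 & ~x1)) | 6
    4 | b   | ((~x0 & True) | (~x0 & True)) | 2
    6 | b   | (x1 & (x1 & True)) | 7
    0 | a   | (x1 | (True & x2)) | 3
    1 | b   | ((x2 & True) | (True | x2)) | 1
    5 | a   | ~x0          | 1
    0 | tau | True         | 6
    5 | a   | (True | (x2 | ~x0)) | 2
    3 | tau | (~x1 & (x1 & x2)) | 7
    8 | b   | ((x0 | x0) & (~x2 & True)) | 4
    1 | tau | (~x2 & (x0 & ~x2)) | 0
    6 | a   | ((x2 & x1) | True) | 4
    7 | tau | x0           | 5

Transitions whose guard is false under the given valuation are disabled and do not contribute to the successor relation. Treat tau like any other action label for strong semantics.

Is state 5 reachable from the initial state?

Answer: UNREACHABLE

Working:
After dropping false guards: 9 live edges.
depth 0: {0}
depth 1: {3,6}  total {0,3,6}
depth 2: {4,7}  total {0,3,4,6,7}
depth 3: {2}  total {0,2,3,4,6,7}
Reach set: {0,2,3,4,6,7}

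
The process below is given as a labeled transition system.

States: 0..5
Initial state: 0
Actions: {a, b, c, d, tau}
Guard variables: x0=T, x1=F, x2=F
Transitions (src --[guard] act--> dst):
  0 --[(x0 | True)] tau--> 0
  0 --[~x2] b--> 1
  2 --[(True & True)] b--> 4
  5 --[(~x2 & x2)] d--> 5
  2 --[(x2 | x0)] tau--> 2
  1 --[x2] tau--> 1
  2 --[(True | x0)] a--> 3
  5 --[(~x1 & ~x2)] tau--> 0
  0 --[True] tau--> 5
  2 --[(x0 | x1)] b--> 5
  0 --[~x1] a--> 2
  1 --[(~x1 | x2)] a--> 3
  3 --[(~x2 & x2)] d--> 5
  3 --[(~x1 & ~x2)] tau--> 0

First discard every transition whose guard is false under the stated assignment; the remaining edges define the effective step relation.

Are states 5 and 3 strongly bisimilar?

Compute ~ classes (split until stable):
  round 0: {{0,1,2,3,4,5}}
  round 1: {{0,2},{1},{3,5},{4}}
  round 2: {{0},{1},{2},{3,5},{4}}
Fixed point at round 3; 5 class(es).
class of 5: {3,5}; class of 3: {3,5}

Answer: BISIMILAR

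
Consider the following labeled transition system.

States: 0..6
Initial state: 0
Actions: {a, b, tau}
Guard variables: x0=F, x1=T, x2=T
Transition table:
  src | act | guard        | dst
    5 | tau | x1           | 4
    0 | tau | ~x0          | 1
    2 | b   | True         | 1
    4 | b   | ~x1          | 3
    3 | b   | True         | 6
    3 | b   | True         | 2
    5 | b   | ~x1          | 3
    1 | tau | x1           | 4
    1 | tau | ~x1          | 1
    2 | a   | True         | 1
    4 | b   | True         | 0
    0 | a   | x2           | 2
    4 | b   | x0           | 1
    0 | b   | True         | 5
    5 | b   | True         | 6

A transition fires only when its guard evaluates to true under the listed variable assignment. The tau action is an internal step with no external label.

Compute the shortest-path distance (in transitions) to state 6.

Answer: 2

Analysis:
Breadth-first toward 6:
  Layer 0: {0}
  Layer 1: {1,2,5}
  Layer 2: {4,6}
6 enters at depth 2; path b·b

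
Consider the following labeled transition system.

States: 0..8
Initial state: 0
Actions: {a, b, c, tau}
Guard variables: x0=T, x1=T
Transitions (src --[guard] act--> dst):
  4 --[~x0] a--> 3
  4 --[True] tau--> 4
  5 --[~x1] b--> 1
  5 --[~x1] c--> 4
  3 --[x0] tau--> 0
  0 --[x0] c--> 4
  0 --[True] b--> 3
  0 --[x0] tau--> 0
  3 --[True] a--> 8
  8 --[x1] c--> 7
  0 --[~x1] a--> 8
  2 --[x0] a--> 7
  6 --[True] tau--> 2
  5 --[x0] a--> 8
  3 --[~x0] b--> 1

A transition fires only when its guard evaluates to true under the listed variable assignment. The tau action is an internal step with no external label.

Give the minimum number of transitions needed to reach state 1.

Answer: UNREACHABLE

Working:
BFS to 1:
  L0 = {0}
  L1 = {3,4}
  L2 = {8}
  L3 = {7}
1 never appears.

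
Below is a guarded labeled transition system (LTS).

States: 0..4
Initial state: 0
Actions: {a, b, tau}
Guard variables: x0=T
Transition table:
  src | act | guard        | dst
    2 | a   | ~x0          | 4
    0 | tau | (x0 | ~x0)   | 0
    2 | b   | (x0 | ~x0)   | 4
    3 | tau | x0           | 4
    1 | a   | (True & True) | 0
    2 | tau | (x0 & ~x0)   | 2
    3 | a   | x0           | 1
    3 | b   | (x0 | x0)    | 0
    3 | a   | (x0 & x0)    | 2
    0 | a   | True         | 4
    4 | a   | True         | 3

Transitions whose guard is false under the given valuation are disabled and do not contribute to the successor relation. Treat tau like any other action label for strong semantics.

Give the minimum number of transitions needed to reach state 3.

Answer: 2

Working:
Layered search for 3:
  Layer 0: {0}
  Layer 1: {4}
  Layer 2: {3}
first hit 3 at d=2 via a·a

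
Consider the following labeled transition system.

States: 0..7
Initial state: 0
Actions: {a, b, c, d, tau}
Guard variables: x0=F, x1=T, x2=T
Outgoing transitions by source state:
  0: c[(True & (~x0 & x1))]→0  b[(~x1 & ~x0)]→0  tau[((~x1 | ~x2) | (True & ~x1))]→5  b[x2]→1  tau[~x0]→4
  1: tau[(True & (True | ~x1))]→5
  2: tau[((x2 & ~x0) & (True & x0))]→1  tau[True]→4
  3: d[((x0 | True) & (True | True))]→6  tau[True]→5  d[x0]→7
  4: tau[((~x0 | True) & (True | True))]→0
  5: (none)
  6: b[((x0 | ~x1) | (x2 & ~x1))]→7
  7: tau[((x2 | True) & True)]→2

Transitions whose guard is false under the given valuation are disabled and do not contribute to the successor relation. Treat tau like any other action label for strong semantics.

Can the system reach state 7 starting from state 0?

After dropping false guards: 9 live edges.
L0 = {0}
L1 = {1,4}  total {0,1,4}
L2 = {5}  total {0,1,4,5}
Reach set: {0,1,4,5}

Answer: UNREACHABLE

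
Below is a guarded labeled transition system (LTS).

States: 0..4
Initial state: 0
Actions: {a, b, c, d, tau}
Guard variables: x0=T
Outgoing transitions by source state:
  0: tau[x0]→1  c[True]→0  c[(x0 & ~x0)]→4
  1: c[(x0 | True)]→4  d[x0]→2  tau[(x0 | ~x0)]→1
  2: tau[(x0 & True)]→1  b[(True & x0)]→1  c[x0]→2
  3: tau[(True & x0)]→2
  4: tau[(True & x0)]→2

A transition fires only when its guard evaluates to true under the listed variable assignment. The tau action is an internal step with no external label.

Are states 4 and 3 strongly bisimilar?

Compute ~ classes (split until stable):
  P[0] = {{0,1,2,3,4}}
  P[1] = {{0},{1},{2},{3,4}}
4 equivalence class(es) (converged in 2)
[4]={3,4}  [3]={3,4}

Answer: BISIMILAR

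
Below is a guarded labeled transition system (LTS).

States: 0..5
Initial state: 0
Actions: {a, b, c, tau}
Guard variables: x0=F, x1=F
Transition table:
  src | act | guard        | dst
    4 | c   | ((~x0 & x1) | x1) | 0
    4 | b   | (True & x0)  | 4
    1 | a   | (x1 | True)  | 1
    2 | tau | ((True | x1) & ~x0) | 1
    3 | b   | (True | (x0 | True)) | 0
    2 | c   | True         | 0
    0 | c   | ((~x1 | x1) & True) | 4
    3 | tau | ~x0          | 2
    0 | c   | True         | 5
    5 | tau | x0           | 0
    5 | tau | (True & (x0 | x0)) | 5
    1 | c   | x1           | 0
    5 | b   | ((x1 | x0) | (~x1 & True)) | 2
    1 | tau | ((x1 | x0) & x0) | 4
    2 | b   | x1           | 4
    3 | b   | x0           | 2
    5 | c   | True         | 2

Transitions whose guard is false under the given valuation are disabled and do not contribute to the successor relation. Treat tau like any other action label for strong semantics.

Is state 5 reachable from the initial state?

Answer: REACHABLE

Working:
Guard filter leaves 9 enabled edge(s).
depth 0: {0}
depth 1: {4,5}  total {0,4,5}
depth 2: {2}  total {0,2,4,5}
depth 3: {1}  total {0,1,2,4,5}
Reach set: {0,1,2,4,5}
witness 5: c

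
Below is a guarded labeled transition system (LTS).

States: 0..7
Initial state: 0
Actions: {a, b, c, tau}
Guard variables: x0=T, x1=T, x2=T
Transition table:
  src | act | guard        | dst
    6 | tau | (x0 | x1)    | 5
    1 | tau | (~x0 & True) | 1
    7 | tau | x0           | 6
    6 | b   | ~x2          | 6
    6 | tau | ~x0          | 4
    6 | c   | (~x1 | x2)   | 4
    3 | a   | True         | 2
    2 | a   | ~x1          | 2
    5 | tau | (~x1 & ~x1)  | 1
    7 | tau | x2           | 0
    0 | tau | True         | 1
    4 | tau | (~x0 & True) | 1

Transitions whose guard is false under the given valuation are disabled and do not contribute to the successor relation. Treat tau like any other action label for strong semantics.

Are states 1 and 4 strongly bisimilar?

Answer: BISIMILAR

Analysis:
Bisimulation quotient by refinement:
  π0 = {{0,1,2,3,4,5,6,7}}
  π1 = {{0,7},{1,2,4,5},{3},{6}}
  π2 = {{0},{1,2,4,5},{3},{6},{7}}
stable after 3 split(s): 5 block(s)
class of 1: {1,2,4,5}; class of 4: {1,2,4,5}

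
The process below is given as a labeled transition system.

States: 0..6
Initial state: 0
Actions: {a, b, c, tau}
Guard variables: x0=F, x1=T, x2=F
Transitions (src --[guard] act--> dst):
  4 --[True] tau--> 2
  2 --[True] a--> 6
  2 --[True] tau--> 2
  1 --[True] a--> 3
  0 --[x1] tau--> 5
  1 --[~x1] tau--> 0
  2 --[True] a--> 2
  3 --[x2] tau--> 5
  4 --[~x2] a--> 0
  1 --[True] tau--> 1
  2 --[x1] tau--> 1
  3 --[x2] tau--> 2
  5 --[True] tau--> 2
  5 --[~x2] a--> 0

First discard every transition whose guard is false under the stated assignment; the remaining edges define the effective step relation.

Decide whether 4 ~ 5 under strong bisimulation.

Bisimulation quotient by refinement:
  round 0: {{0,1,2,3,4,5,6}}
  round 1: {{0},{1,2,4,5},{3,6}}
  round 2: {{0},{1},{2},{3,6},{4,5}}
5 equivalence class(es) (converged in 3)
[4]={4,5}  [5]={4,5}

Answer: BISIMILAR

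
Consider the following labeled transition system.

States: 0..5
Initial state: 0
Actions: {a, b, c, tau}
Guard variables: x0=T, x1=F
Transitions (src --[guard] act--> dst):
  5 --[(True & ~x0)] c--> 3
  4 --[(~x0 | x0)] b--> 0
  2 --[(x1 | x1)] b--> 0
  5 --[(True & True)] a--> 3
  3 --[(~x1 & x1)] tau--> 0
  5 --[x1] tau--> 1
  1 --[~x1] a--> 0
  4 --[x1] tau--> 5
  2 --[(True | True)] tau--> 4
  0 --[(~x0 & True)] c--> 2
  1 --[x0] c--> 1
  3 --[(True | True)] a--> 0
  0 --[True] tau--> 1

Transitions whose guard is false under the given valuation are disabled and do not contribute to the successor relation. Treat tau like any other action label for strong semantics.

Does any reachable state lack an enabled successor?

Answer: DEADLOCK-FREE

Analysis:
Reachable = {0,1}
  0: tau→1  [1 out]
  1: a→0  c→1  [2 out]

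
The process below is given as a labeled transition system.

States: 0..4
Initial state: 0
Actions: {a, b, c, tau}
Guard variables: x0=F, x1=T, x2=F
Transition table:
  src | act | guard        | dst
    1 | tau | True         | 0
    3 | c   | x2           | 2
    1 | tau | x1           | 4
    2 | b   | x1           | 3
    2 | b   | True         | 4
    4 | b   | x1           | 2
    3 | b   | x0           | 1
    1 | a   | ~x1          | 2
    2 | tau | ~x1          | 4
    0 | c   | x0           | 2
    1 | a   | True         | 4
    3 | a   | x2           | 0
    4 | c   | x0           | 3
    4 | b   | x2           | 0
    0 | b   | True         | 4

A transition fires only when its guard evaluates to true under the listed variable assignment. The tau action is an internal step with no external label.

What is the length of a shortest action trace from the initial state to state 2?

Answer: 2

Working:
BFS to 2:
  Layer 0: {0}
  Layer 1: {4}
  Layer 2: {2}
2 enters at depth 2; path b·b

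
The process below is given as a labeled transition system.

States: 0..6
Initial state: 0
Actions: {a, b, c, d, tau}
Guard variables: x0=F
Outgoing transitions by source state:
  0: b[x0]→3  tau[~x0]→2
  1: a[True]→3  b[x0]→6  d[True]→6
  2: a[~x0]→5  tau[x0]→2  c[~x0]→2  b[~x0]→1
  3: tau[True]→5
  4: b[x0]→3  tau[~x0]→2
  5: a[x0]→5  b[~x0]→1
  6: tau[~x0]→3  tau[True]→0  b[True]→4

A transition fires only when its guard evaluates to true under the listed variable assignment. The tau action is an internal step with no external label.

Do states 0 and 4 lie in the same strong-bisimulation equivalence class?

Answer: BISIMILAR

Trace:
Compute ~ classes (split until stable):
  round 0: {{0,1,2,3,4,5,6}}
  round 1: {{0,3,4},{1},{2},{5},{6}}
  round 2: {{0,4},{1},{2},{3},{5},{6}}
stable after 3 split(s): 6 block(s)
[0]={0,4}  [4]={0,4}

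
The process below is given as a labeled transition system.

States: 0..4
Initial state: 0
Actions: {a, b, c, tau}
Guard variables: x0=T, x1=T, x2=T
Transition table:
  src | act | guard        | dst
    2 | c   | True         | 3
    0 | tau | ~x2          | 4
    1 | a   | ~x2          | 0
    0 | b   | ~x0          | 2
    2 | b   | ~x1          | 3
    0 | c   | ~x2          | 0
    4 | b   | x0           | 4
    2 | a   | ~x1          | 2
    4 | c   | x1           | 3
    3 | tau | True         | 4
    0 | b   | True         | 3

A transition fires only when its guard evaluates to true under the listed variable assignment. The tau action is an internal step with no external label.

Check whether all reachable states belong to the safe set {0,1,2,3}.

Answer: INVARIANT VIOLATED at state 4

Analysis:
Safe = {0,1,2,3}
Reachable = {0,3,4}
  0: ✓
  3: ✓
  4: outside
witness against invariant: b·tau → 4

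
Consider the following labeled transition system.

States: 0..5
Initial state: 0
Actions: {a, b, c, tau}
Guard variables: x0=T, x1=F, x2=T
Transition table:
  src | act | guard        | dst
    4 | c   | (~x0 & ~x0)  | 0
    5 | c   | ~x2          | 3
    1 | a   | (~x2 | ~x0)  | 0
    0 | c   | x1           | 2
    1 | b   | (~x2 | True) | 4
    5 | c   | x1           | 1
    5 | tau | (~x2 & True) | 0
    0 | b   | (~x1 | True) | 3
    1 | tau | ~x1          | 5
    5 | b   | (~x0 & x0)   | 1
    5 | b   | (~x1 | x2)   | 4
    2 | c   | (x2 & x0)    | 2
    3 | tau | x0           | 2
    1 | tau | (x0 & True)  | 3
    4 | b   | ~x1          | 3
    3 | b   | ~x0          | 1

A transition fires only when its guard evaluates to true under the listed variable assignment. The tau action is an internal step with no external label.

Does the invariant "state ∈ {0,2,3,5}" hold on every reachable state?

Answer: INVARIANT HOLDS

Working:
Safe = {0,2,3,5}
Reach set: {0,2,3}
  0: ✓
  2: ✓
  3: ✓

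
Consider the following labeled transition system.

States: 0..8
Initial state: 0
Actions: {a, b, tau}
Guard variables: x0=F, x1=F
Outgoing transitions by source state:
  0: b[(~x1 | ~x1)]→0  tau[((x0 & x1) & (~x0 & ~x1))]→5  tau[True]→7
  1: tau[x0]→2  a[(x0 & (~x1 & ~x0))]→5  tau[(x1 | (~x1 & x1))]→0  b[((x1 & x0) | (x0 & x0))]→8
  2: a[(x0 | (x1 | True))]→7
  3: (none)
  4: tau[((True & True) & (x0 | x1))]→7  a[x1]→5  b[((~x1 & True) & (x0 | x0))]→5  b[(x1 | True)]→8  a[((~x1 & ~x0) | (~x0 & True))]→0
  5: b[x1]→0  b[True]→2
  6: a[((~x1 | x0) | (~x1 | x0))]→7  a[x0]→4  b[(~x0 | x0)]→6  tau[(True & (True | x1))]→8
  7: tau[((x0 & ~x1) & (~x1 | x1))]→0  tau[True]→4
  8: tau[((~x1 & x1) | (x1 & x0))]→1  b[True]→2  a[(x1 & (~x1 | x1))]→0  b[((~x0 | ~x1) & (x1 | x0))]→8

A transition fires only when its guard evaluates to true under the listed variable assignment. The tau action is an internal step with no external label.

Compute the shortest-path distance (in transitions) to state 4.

Breadth-first toward 4:
  L0 = {0}
  L1 = {7}
  L2 = {4}
depth(4)=2, e.g. tau·tau

Answer: 2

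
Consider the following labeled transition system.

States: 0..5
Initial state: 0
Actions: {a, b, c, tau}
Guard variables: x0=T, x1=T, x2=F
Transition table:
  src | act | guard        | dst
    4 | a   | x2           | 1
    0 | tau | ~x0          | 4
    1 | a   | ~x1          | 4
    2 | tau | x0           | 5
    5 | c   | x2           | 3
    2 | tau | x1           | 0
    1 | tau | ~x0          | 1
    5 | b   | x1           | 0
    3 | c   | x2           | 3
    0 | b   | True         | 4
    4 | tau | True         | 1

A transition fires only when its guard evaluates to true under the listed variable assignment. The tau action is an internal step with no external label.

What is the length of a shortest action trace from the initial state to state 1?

Answer: 2

Trace:
BFS to 1:
  Layer 0: {0}
  Layer 1: {4}
  Layer 2: {1}
depth(1)=2, e.g. b·tau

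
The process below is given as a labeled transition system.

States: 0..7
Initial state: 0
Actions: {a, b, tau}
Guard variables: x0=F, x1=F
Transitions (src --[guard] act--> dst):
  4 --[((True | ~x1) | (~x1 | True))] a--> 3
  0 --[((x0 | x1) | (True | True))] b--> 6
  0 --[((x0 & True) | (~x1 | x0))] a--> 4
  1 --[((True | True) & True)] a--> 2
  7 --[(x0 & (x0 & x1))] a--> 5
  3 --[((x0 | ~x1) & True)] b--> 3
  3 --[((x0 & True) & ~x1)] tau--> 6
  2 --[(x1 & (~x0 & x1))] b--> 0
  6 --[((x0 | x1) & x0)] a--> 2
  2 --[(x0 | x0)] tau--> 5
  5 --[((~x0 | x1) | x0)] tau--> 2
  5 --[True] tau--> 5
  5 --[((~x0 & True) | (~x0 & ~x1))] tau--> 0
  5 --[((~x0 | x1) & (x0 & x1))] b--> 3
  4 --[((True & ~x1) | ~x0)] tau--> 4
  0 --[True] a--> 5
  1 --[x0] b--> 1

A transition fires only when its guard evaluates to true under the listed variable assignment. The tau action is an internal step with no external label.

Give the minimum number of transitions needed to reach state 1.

Layered search for 1:
  depth 0: {0}
  depth 1: {4,5,6}
  depth 2: {2,3}
1 never appears.

Answer: UNREACHABLE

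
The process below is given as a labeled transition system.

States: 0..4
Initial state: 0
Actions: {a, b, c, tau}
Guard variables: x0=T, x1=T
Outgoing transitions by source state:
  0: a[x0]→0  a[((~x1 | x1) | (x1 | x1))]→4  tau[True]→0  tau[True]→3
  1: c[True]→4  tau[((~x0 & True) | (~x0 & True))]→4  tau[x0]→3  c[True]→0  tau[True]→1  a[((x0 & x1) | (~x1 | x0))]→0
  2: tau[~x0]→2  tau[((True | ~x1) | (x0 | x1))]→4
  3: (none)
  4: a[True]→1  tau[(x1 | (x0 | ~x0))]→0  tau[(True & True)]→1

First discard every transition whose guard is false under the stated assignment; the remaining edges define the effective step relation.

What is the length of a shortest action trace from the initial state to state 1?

Answer: 2

Trace:
BFS to 1:
  depth 0: {0}
  depth 1: {3,4}
  depth 2: {1}
first hit 1 at d=2 via a·a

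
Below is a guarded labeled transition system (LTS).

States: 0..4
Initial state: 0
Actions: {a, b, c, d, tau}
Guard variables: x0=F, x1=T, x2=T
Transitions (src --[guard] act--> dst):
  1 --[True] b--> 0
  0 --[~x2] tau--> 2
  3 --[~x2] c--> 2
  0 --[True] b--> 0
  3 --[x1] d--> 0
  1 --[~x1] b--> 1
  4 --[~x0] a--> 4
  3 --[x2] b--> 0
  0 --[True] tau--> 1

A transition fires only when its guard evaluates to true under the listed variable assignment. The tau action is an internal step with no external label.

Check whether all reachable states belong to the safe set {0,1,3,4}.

Safe = {0,1,3,4}
R = {0,1}
  0: ok
  1: ok

Answer: INVARIANT HOLDS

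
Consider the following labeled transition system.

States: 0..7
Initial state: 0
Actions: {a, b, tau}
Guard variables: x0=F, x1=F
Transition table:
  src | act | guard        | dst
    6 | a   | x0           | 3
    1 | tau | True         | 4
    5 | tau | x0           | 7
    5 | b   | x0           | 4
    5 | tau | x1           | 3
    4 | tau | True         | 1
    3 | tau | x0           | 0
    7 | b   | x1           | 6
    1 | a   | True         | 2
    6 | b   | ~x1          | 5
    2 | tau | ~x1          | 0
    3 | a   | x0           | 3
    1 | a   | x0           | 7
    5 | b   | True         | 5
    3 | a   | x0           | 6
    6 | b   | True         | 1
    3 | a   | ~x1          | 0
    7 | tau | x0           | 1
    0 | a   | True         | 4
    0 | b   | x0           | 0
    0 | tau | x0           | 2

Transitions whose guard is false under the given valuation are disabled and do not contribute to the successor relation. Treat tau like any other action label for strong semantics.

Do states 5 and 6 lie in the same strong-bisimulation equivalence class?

Refine partition for ~:
  round 0: {{0,1,2,3,4,5,6,7}}
  round 1: {{0,3},{1},{2,4},{5,6},{7}}
  round 2: {{0},{1},{2},{3},{4},{5},{6},{7}}
8 equivalence class(es) (converged in 3)
class of 5: {5}; class of 6: {6}

Answer: NOT BISIMILAR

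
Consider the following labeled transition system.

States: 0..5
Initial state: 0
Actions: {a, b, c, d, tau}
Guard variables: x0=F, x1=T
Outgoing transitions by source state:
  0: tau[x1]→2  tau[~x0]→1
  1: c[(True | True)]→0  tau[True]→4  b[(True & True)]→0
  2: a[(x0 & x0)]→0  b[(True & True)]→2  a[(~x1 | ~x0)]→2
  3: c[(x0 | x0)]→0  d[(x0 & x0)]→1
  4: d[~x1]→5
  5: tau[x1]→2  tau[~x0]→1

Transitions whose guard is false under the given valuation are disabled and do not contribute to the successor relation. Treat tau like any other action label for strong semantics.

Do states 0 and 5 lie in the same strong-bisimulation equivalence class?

Answer: BISIMILAR

Analysis:
Bisimulation quotient by refinement:
  π0 = {{0,1,2,3,4,5}}
  π1 = {{0,5},{1},{2},{3,4}}
Fixed point at round 2; 4 class(es).
0∈{0,5}, 5∈{0,5}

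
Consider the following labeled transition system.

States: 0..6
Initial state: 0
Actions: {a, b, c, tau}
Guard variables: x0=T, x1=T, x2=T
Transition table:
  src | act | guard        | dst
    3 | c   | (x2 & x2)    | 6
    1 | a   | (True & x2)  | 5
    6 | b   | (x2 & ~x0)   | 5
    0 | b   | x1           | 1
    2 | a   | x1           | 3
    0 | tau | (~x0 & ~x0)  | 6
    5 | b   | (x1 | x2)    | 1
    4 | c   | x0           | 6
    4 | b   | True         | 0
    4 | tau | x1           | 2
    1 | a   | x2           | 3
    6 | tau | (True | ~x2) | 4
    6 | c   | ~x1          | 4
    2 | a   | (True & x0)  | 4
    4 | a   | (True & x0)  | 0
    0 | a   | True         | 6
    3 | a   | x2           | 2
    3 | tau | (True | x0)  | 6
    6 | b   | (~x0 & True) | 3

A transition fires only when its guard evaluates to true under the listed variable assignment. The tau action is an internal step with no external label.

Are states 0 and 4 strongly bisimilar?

Compute ~ classes (split until stable):
  P[0] = {{0,1,2,3,4,5,6}}
  P[1] = {{0},{1,2},{3},{4},{5},{6}}
  P[2] = {{0},{1},{2},{3},{4},{5},{6}}
7 equivalence class(es) (converged in 3)
class of 0: {0}; class of 4: {4}

Answer: NOT BISIMILAR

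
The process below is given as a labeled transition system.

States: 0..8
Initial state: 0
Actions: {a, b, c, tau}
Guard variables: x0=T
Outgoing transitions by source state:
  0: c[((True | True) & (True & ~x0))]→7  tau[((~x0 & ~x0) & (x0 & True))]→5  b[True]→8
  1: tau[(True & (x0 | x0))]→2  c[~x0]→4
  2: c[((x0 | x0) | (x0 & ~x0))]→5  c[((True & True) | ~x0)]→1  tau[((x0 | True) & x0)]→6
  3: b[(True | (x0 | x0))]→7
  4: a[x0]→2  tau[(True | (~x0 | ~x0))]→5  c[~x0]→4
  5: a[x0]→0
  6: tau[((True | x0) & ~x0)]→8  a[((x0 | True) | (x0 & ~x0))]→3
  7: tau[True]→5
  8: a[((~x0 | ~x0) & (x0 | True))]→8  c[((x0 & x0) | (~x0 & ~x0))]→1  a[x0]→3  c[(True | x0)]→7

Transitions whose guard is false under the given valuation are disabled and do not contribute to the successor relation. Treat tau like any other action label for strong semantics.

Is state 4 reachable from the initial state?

Guard filter leaves 14 enabled edge(s).
depth 0: {0}
depth 1: {8}  now seen {0,8}
depth 2: {1,3,7}  now seen {0,1,3,7,8}
depth 3: {2,5}  now seen {0,1,2,3,5,7,8}
depth 4: {6}  now seen {0,1,2,3,5,6,7,8}
Reach set: {0,1,2,3,5,6,7,8}

Answer: UNREACHABLE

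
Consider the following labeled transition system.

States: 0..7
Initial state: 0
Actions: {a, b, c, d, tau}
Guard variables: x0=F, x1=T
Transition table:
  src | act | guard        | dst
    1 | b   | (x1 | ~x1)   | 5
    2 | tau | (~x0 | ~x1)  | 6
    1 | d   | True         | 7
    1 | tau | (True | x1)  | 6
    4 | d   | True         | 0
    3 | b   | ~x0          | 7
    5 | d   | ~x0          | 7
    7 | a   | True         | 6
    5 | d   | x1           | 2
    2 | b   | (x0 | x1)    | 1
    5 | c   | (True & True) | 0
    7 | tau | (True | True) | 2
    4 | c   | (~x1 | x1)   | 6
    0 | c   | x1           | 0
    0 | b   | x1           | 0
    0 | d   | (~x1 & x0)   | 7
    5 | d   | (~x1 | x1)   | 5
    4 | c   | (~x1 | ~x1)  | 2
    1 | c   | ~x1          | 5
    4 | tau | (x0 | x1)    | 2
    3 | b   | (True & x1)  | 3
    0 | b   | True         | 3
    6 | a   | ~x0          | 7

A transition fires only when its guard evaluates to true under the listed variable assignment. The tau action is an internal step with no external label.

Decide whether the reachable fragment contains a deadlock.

Answer: DEADLOCK-FREE

Trace:
Reachable = {0,1,2,3,5,6,7}
  0: b→0  b→3  c→0  [deg 3]
  1: b→5  d→7  tau→6  [deg 3]
  2: b→1  tau→6  [deg 2]
  3: b→3  b→7  [deg 2]
  5: c→0  d→2  d→5  d→7  [deg 4]
  6: a→7  [deg 1]
  7: a→6  tau→2  [deg 2]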